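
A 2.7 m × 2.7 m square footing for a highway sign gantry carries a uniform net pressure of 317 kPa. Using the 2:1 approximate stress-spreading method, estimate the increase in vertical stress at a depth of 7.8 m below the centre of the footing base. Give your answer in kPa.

Δσ_z ≈ 21 kPa

By the 2:1 method the load spreads at 1 horizontal : 2 vertical, so at depth z the loaded area has grown by z in each plan dimension:
Δσ = qBL/((B+z)(L+z)) = 317×2.7×2.7/((2.7+7.8)(2.7+7.8)) = 20.961 kPa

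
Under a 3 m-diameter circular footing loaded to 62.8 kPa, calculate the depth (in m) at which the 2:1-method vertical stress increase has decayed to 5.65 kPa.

2:1 spreading — at depth z the loaded area has grown by z in each plan dimension:
qD²/(D+z)² = Δσ_z ⇒ z = D(√(q/Δσ_z) − 1) = 3×(√(62.8/5.65) − 1) = 7.002 m

z ≈ 7 m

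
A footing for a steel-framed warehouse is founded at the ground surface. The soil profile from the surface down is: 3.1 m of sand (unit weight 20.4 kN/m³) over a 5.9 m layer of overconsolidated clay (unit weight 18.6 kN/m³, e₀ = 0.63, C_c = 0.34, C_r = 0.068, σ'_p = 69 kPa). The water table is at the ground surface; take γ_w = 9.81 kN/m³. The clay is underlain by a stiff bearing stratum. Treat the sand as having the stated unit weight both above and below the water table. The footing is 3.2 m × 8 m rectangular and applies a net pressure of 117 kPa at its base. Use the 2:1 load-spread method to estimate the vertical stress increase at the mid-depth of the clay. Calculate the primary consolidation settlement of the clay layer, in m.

Mid-depth of clay below the ground surface: z = 3.1 + 5.9/2 = 6.05 m.
Total vertical stress at mid-clay: σ_v = 20.4×3.1 + 18.6×2.95 = 118.11 kPa.
Pore pressure: u = 9.81×(6.05 − 0) = 59.351 kPa.
Initial effective stress: σ'_0 = σ_v − u = 118.11 − 59.351 = 58.759 kPa.
Stress increase at mid-clay by the 2:1 spreading method:
Δσ = qBL/((B+z)(L+z)) = 117×3.2×8/((3.2+6.05)(8+6.05)) = 23.047 kPa
Final effective stress: σ'_f = 58.759 + 23.047 = 81.806 kPa.
σ'_f = 81.806 > σ'_p = 69 kPa, so the stress path crosses the preconsolidation pressure — recompression up to σ'_p, then virgin compression beyond:
S_c = H/(1+e₀)·[C_r·log₁₀(σ'_p/σ'_0) + C_c·log₁₀(σ'_f/σ'_p)]
    = 5.9/1.63 × [0.068×log₁₀(69/58.759) + 0.34×log₁₀(81.806/69)]
    = 3.6196 × [0.0047447 + 0.025138] = 0.1082 m

S_c ≈ 0.108 m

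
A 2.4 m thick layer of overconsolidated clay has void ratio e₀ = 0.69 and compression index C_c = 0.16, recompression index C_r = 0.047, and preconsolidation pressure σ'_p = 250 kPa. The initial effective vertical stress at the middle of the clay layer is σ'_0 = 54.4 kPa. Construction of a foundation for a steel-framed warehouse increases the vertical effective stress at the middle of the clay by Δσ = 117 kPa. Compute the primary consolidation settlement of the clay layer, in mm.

Final effective stress: σ'_f = 54.4 + 117 = 171.4 kPa.
σ'_f = 171.4 ≤ σ'_p = 250 kPa, so the clay remains overconsolidated and only the recompression index applies:
S_c = C_r·H/(1+e₀)·log₁₀(σ'_f/σ'_0) = 0.047×2.4/1.69×log₁₀(171.4/54.4)
    = 0.066745 × 0.49841 = 0.03327 m

S_c ≈ 33.3 mm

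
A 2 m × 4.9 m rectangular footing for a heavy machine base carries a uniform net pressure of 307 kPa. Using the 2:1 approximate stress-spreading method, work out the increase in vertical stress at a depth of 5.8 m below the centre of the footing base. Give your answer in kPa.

By the 2:1 method the load spreads at 1 horizontal : 2 vertical, so at depth z the loaded area has grown by z in each plan dimension:
Δσ = qBL/((B+z)(L+z)) = 307×2×4.9/((2+5.8)(4.9+5.8)) = 36.048 kPa

Δσ_z ≈ 36 kPa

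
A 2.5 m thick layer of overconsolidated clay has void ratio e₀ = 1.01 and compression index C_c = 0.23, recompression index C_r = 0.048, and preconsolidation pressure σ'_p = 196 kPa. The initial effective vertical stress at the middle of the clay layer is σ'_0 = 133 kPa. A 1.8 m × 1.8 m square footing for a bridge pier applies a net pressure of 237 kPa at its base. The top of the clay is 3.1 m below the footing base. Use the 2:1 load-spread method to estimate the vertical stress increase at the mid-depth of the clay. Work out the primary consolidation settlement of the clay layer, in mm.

S_c ≈ 3.68 mm

Mid-depth of clay below the footing base: z = 3.1 + 2.5/2 = 4.35 m.
Stress increase at mid-clay by the 2:1 spreading method:
Δσ = qBL/((B+z)(L+z)) = 237×1.8×1.8/((1.8+4.35)(1.8+4.35)) = 20.302 kPa
Final effective stress: σ'_f = 133 + 20.302 = 153.3 kPa.
σ'_f = 153.3 ≤ σ'_p = 196 kPa, so the clay remains overconsolidated and only the recompression index applies:
S_c = C_r·H/(1+e₀)·log₁₀(σ'_f/σ'_0) = 0.048×2.5/2.01×log₁₀(153.3/133)
    = 0.059702 × 0.061691 = 0.003683 m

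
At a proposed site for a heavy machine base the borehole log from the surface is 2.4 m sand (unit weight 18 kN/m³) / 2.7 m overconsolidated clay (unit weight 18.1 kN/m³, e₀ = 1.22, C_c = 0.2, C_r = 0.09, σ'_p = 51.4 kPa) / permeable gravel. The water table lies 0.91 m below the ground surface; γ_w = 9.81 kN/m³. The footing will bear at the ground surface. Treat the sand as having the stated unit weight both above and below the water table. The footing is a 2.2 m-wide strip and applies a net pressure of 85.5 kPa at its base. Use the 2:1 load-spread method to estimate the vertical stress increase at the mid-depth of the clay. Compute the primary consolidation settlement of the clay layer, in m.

Mid-depth of clay below the ground surface: z = 2.4 + 2.7/2 = 3.75 m.
Total vertical stress at mid-clay: σ_v = 18×2.4 + 18.1×1.35 = 67.635 kPa.
Pore pressure: u = 9.81×(3.75 − 0.91) = 27.86 kPa.
Initial effective stress: σ'_0 = σ_v − u = 67.635 − 27.86 = 39.775 kPa.
Stress increase at mid-clay by the 2:1 spreading method:
Δσ = qB/(B+z) = 85.5×2.2/(2.2+3.75) = 31.613 kPa
Final effective stress: σ'_f = 39.775 + 31.613 = 71.388 kPa.
σ'_f = 71.388 > σ'_p = 51.4 kPa, so the stress path crosses the preconsolidation pressure — recompression up to σ'_p, then virgin compression beyond:
S_c = H/(1+e₀)·[C_r·log₁₀(σ'_p/σ'_0) + C_c·log₁₀(σ'_f/σ'_p)]
    = 2.7/2.22 × [0.09×log₁₀(51.4/39.775) + 0.2×log₁₀(71.388/51.4)]
    = 1.2162 × [0.010022 + 0.028532] = 0.04689 m

S_c ≈ 0.0469 m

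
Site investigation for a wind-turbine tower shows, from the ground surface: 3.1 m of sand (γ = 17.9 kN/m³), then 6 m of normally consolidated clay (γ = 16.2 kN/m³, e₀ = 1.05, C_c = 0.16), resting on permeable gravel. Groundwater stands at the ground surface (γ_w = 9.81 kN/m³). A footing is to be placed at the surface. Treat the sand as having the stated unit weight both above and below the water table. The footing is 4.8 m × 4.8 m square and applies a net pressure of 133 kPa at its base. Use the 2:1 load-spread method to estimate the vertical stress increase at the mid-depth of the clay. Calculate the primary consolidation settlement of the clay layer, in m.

S_c ≈ 0.0934 m

Mid-depth of clay below the ground surface: z = 3.1 + 6/2 = 6.1 m.
Total vertical stress at mid-clay: σ_v = 17.9×3.1 + 16.2×3 = 104.09 kPa.
Pore pressure: u = 9.81×(6.1 − 0) = 59.841 kPa.
Initial effective stress: σ'_0 = σ_v − u = 104.09 − 59.841 = 44.249 kPa.
Stress increase at mid-clay by the 2:1 spreading method:
Δσ = qBL/((B+z)(L+z)) = 133×4.8×4.8/((4.8+6.1)(4.8+6.1)) = 25.792 kPa
Final effective stress: σ'_f = σ'_0 + Δσ = 44.249 + 25.792 = 70.041 kPa.
Normally consolidated clay, so the full stress increment lies on the virgin compression line:
S_c = C_c·H/(1+e₀)·log₁₀(σ'_f/σ'_0) = 0.16×6/(1+1.05)×log₁₀(70.041/44.249)
    = 0.46829 × 0.19945 = 0.0934 m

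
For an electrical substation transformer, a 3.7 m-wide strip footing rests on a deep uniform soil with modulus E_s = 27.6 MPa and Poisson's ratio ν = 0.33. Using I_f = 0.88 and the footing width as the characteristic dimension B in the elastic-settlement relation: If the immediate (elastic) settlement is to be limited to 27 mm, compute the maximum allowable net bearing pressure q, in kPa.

q ≈ 257 kPa

E_s = 27.6 MPa = 27600 kPa.
S_e = q·B·(1−ν²)/E_s · I_f  ⇒  q = S_e·E_s / (B·(1−ν²)·I_f).
q = 0.027 × 27600 / (3.7 × 0.8911 × 0.88) = 256.8 kPa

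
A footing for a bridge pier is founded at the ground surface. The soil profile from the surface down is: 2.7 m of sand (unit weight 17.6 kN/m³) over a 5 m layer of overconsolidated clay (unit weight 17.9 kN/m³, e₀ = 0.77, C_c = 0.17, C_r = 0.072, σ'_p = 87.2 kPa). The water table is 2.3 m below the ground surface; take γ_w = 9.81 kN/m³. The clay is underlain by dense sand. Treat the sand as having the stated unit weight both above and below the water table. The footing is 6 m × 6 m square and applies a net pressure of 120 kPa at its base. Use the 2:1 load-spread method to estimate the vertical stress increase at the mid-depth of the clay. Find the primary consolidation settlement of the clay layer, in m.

S_c ≈ 0.0525 m

Mid-depth of clay below the ground surface: z = 2.7 + 5/2 = 5.2 m.
Total vertical stress at mid-clay: σ_v = 17.6×2.7 + 17.9×2.5 = 92.27 kPa.
Pore pressure: u = 9.81×(5.2 − 2.3) = 28.449 kPa.
Initial effective stress: σ'_0 = σ_v − u = 92.27 − 28.449 = 63.821 kPa.
Stress increase at mid-clay by the 2:1 spreading method:
Δσ = qBL/((B+z)(L+z)) = 120×6×6/((6+5.2)(6+5.2)) = 34.439 kPa
Final effective stress: σ'_f = 63.821 + 34.439 = 98.26 kPa.
σ'_f = 98.26 > σ'_p = 87.2 kPa, so the stress path crosses the preconsolidation pressure — recompression up to σ'_p, then virgin compression beyond:
S_c = H/(1+e₀)·[C_r·log₁₀(σ'_p/σ'_0) + C_c·log₁₀(σ'_f/σ'_p)]
    = 5/1.77 × [0.072×log₁₀(87.2/63.821) + 0.17×log₁₀(98.26/87.2)]
    = 2.8249 × [0.0097598 + 0.0088162] = 0.05248 m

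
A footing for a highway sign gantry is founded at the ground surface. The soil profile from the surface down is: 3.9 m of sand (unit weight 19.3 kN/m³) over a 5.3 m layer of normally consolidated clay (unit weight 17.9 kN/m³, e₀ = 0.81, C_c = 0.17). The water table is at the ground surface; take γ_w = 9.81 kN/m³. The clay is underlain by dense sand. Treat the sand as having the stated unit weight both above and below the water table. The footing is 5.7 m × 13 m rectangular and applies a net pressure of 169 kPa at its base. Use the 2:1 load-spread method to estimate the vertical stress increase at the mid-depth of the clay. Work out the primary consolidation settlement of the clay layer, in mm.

S_c ≈ 138 mm

Mid-depth of clay below the ground surface: z = 3.9 + 5.3/2 = 6.55 m.
Total vertical stress at mid-clay: σ_v = 19.3×3.9 + 17.9×2.65 = 122.7 kPa.
Pore pressure: u = 9.81×(6.55 − 0) = 64.255 kPa.
Initial effective stress: σ'_0 = σ_v − u = 122.7 − 64.255 = 58.445 kPa.
Stress increase at mid-clay by the 2:1 spreading method:
Δσ = qBL/((B+z)(L+z)) = 169×5.7×13/((5.7+6.55)(13+6.55)) = 52.29 kPa
Final effective stress: σ'_f = σ'_0 + Δσ = 58.445 + 52.29 = 110.73 kPa.
Normally consolidated clay, so the full stress increment lies on the virgin compression line:
S_c = C_c·H/(1+e₀)·log₁₀(σ'_f/σ'_0) = 0.17×5.3/(1+0.81)×log₁₀(110.73/58.445)
    = 0.49779 × 0.27752 = 0.1381 m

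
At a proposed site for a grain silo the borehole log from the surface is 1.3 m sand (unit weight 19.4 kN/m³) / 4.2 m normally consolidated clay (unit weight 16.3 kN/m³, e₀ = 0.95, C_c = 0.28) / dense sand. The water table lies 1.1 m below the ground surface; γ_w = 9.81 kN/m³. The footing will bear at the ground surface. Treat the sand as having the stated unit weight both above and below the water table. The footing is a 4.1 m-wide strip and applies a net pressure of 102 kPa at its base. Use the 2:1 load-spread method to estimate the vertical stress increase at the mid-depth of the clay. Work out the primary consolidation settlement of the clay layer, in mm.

S_c ≈ 241 mm

Mid-depth of clay below the ground surface: z = 1.3 + 4.2/2 = 3.4 m.
Total vertical stress at mid-clay: σ_v = 19.4×1.3 + 16.3×2.1 = 59.45 kPa.
Pore pressure: u = 9.81×(3.4 − 1.1) = 22.563 kPa.
Initial effective stress: σ'_0 = σ_v − u = 59.45 − 22.563 = 36.887 kPa.
Stress increase at mid-clay by the 2:1 spreading method:
Δσ = qB/(B+z) = 102×4.1/(4.1+3.4) = 55.76 kPa
Final effective stress: σ'_f = σ'_0 + Δσ = 36.887 + 55.76 = 92.647 kPa.
Normally consolidated clay, so the full stress increment lies on the virgin compression line:
S_c = C_c·H/(1+e₀)·log₁₀(σ'_f/σ'_0) = 0.28×4.2/(1+0.95)×log₁₀(92.647/36.887)
    = 0.60308 × 0.39996 = 0.2412 m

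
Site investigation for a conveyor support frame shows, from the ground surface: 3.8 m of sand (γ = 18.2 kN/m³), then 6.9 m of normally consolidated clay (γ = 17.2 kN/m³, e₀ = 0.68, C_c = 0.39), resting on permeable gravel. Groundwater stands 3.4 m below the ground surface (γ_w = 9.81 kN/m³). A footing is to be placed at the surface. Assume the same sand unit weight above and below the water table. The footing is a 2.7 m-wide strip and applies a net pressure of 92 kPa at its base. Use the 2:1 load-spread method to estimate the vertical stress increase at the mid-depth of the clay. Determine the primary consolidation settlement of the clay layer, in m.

Mid-depth of clay below the ground surface: z = 3.8 + 6.9/2 = 7.25 m.
Total vertical stress at mid-clay: σ_v = 18.2×3.8 + 17.2×3.45 = 128.5 kPa.
Pore pressure: u = 9.81×(7.25 − 3.4) = 37.769 kPa.
Initial effective stress: σ'_0 = σ_v − u = 128.5 − 37.769 = 90.731 kPa.
Stress increase at mid-clay by the 2:1 spreading method:
Δσ = qB/(B+z) = 92×2.7/(2.7+7.25) = 24.965 kPa
Final effective stress: σ'_f = σ'_0 + Δσ = 90.731 + 24.965 = 115.7 kPa.
Normally consolidated clay, so the full stress increment lies on the virgin compression line:
S_c = C_c·H/(1+e₀)·log₁₀(σ'_f/σ'_0) = 0.39×6.9/(1+0.68)×log₁₀(115.7/90.731)
    = 1.6018 × 0.10558 = 0.1691 m

S_c ≈ 0.169 m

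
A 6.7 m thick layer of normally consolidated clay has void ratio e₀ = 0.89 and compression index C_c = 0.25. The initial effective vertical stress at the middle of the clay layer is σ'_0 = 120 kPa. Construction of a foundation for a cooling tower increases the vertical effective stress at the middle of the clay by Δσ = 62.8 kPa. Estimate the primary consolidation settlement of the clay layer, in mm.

Final effective stress: σ'_f = σ'_0 + Δσ = 120 + 62.8 = 182.8 kPa.
Normally consolidated clay, so the full stress increment lies on the virgin compression line:
S_c = C_c·H/(1+e₀)·log₁₀(σ'_f/σ'_0) = 0.25×6.7/(1+0.89)×log₁₀(182.8/120)
    = 0.88624 × 0.18279 = 0.162 m

S_c ≈ 162 mm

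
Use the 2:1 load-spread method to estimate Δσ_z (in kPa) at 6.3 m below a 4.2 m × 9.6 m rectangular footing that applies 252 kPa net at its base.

Δσ_z ≈ 60.9 kPa

By the 2:1 method the load spreads at 1 horizontal : 2 vertical, so at depth z the loaded area has grown by z in each plan dimension:
Δσ = qBL/((B+z)(L+z)) = 252×4.2×9.6/((4.2+6.3)(9.6+6.3)) = 60.86 kPa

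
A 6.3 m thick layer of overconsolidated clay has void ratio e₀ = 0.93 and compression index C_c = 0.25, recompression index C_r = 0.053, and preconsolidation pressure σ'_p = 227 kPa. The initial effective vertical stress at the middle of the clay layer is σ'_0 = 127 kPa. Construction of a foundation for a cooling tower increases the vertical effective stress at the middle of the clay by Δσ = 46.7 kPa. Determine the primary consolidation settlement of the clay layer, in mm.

Final effective stress: σ'_f = 127 + 46.7 = 173.7 kPa.
σ'_f = 173.7 ≤ σ'_p = 227 kPa, so the clay remains overconsolidated and only the recompression index applies:
S_c = C_r·H/(1+e₀)·log₁₀(σ'_f/σ'_0) = 0.053×6.3/1.93×log₁₀(173.7/127)
    = 0.173 × 0.136 = 0.02353 m

S_c ≈ 23.5 mm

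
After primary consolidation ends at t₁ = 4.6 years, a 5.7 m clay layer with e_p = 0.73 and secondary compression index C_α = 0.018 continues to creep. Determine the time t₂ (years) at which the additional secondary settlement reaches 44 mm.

S_s = C_α·H/(1+e_p)·log₁₀(t₂/t₁) ⇒ log₁₀(t₂/t₁) = S_s·(1+e_p)/(C_α·H).
log₁₀(t₂/t₁) = 0.044 × (1+0.73) / (0.018×5.7) = 0.7419
t₂ = t₁ × 10^0.7419 = 4.6 × 5.52 = 25.39 years

t₂ ≈ 25.4 years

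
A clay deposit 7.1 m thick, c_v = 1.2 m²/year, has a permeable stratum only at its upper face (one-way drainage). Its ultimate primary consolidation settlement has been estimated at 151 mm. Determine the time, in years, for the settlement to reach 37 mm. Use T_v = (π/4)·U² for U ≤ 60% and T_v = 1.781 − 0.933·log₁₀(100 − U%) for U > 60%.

t ≈ 1.98 years

Drainage path length: H_d = H = 7.1 m (single drainage).
U = S(t)/S_ult = 37/151 = 0.245.
U ≤ 60%: T_v = (π/4)·U² = (π/4)×0.24503² = 0.047156.
t = T_v·H_d²/c_v = 0.047156×7.1²/1.2 = 1.981 years.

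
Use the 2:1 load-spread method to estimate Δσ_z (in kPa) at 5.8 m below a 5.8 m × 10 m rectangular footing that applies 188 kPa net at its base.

Δσ_z ≈ 59.5 kPa

By the 2:1 method the load spreads at 1 horizontal : 2 vertical, so at depth z the loaded area has grown by z in each plan dimension:
Δσ = qBL/((B+z)(L+z)) = 188×5.8×10/((5.8+5.8)(10+5.8)) = 59.494 kPa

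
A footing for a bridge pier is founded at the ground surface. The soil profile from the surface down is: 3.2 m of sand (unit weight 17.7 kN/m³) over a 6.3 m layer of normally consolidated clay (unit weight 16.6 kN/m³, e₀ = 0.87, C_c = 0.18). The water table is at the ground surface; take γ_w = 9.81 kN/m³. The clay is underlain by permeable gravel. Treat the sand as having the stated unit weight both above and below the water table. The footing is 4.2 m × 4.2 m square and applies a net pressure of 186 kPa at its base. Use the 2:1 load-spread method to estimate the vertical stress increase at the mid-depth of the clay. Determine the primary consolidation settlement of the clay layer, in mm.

Mid-depth of clay below the ground surface: z = 3.2 + 6.3/2 = 6.35 m.
Total vertical stress at mid-clay: σ_v = 17.7×3.2 + 16.6×3.15 = 108.93 kPa.
Pore pressure: u = 9.81×(6.35 − 0) = 62.294 kPa.
Initial effective stress: σ'_0 = σ_v − u = 108.93 − 62.294 = 46.636 kPa.
Stress increase at mid-clay by the 2:1 spreading method:
Δσ = qBL/((B+z)(L+z)) = 186×4.2×4.2/((4.2+6.35)(4.2+6.35)) = 29.479 kPa
Final effective stress: σ'_f = σ'_0 + Δσ = 46.636 + 29.479 = 76.115 kPa.
Normally consolidated clay, so the full stress increment lies on the virgin compression line:
S_c = C_c·H/(1+e₀)·log₁₀(σ'_f/σ'_0) = 0.18×6.3/(1+0.87)×log₁₀(76.115/46.636)
    = 0.60642 × 0.21275 = 0.129 m

S_c ≈ 129 mm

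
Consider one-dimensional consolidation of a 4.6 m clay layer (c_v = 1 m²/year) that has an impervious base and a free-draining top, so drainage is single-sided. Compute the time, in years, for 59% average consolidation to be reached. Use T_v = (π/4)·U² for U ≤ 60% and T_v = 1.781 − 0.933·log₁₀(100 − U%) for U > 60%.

t ≈ 5.79 years

Drainage path length: H_d = H = 4.6 m (single drainage).
U ≤ 60%: T_v = (π/4)·U² = (π/4)×0.59² = 0.2734.
t = T_v·H_d²/c_v = 0.2734×4.6²/1 = 5.785 years.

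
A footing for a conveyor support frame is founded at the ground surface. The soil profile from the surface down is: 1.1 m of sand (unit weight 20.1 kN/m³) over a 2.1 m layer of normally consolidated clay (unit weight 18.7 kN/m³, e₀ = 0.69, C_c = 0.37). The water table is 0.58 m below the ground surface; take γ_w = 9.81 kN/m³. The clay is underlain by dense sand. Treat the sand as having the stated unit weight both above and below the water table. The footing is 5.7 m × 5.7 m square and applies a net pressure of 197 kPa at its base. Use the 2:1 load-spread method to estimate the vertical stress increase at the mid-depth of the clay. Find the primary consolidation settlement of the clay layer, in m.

S_c ≈ 0.319 m

Mid-depth of clay below the ground surface: z = 1.1 + 2.1/2 = 2.15 m.
Total vertical stress at mid-clay: σ_v = 20.1×1.1 + 18.7×1.05 = 41.745 kPa.
Pore pressure: u = 9.81×(2.15 − 0.58) = 15.402 kPa.
Initial effective stress: σ'_0 = σ_v − u = 41.745 − 15.402 = 26.343 kPa.
Stress increase at mid-clay by the 2:1 spreading method:
Δσ = qBL/((B+z)(L+z)) = 197×5.7×5.7/((5.7+2.15)(5.7+2.15)) = 103.87 kPa
Final effective stress: σ'_f = σ'_0 + Δσ = 26.343 + 103.87 = 130.21 kPa.
Normally consolidated clay, so the full stress increment lies on the virgin compression line:
S_c = C_c·H/(1+e₀)·log₁₀(σ'_f/σ'_0) = 0.37×2.1/(1+0.69)×log₁₀(130.21/26.343)
    = 0.45976 × 0.69398 = 0.3191 m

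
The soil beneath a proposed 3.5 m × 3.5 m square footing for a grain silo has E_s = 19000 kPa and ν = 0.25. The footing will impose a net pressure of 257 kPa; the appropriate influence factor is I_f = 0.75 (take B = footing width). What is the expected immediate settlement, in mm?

S_e ≈ 33.3 mm

Immediate (elastic) settlement: S_e = q·B·(1−ν²)/E_s · I_f.
S_e = 257 × 3.5 × (1 − 0.25²) / 19000 × 0.75
    = 257 × 3.5 × 0.9375 / 19000 × 0.75
    = 0.03329 m = 33.29 mm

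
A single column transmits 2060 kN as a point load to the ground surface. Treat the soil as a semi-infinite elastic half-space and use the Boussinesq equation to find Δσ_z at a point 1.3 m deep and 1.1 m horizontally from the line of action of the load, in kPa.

Boussinesq vertical stress below a point load on an elastic half-space:
Δσ_z = 3P/(2πz²) · [1 + (r/z)²]^(−5/2)
r/z = 1.1/1.3 = 0.84615; [1+(r/z)²]^(−5/2) = 0.25925.
Δσ_z = 3×2060/(2π×1.3²) × 0.25925 = 582 × 0.25925 = 150.9 kPa

Δσ_z ≈ 151 kPa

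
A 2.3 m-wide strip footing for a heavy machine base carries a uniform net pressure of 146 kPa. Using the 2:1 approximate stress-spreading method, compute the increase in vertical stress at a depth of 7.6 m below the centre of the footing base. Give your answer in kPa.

Δσ_z ≈ 33.9 kPa

By the 2:1 method the load spreads at 1 horizontal : 2 vertical, so at depth z the loaded area has grown by z in each plan dimension:
Δσ = qB/(B+z) = 146×2.3/(2.3+7.6) = 33.919 kPa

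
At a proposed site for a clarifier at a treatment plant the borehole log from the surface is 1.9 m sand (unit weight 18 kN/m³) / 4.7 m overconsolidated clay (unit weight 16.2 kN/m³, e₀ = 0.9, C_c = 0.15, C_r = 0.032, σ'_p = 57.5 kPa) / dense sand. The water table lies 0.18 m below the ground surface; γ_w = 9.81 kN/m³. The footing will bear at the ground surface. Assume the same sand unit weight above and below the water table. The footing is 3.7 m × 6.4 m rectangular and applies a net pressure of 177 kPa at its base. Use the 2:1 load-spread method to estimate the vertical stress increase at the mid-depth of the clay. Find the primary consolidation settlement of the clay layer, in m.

Mid-depth of clay below the ground surface: z = 1.9 + 4.7/2 = 4.25 m.
Total vertical stress at mid-clay: σ_v = 18×1.9 + 16.2×2.35 = 72.27 kPa.
Pore pressure: u = 9.81×(4.25 − 0.18) = 39.927 kPa.
Initial effective stress: σ'_0 = σ_v − u = 72.27 − 39.927 = 32.343 kPa.
Stress increase at mid-clay by the 2:1 spreading method:
Δσ = qBL/((B+z)(L+z)) = 177×3.7×6.4/((3.7+4.25)(6.4+4.25)) = 49.504 kPa
Final effective stress: σ'_f = 32.343 + 49.504 = 81.847 kPa.
σ'_f = 81.847 > σ'_p = 57.5 kPa, so the stress path crosses the preconsolidation pressure — recompression up to σ'_p, then virgin compression beyond:
S_c = H/(1+e₀)·[C_r·log₁₀(σ'_p/σ'_0) + C_c·log₁₀(σ'_f/σ'_p)]
    = 4.7/1.9 × [0.032×log₁₀(57.5/32.343) + 0.15×log₁₀(81.847/57.5)]
    = 2.4737 × [0.0079964 + 0.023] = 0.07668 m

S_c ≈ 0.0767 m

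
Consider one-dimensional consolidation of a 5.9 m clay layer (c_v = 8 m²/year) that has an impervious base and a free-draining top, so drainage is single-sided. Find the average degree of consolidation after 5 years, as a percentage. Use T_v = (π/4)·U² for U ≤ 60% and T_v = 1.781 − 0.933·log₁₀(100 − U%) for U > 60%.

U ≈ 95.2 %

Drainage path length: H_d = H = 5.9 m (single drainage).
T_v = c_v·t/H_d² = 8×5/5.9² = 1.1491.
T_v = 1.1491 corresponds to the U > 60% branch:
U = 1 − 10^((1.781 − T_v)/0.933)/100 = 0.9524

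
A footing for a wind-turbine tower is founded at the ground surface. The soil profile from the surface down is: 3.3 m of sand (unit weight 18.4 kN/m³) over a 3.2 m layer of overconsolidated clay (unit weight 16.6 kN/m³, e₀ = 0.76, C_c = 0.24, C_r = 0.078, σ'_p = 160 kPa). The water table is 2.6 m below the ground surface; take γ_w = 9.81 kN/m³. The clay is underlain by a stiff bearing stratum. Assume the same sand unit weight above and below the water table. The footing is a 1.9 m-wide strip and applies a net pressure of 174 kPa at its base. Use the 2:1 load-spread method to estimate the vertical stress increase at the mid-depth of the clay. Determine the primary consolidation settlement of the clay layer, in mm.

S_c ≈ 34.5 mm

Mid-depth of clay below the ground surface: z = 3.3 + 3.2/2 = 4.9 m.
Total vertical stress at mid-clay: σ_v = 18.4×3.3 + 16.6×1.6 = 87.28 kPa.
Pore pressure: u = 9.81×(4.9 − 2.6) = 22.563 kPa.
Initial effective stress: σ'_0 = σ_v − u = 87.28 − 22.563 = 64.717 kPa.
Stress increase at mid-clay by the 2:1 spreading method:
Δσ = qB/(B+z) = 174×1.9/(1.9+4.9) = 48.618 kPa
Final effective stress: σ'_f = 64.717 + 48.618 = 113.34 kPa.
σ'_f = 113.34 ≤ σ'_p = 160 kPa, so the clay remains overconsolidated and only the recompression index applies:
S_c = C_r·H/(1+e₀)·log₁₀(σ'_f/σ'_0) = 0.078×3.2/1.76×log₁₀(113.34/64.717)
    = 0.14182 × 0.24336 = 0.03451 m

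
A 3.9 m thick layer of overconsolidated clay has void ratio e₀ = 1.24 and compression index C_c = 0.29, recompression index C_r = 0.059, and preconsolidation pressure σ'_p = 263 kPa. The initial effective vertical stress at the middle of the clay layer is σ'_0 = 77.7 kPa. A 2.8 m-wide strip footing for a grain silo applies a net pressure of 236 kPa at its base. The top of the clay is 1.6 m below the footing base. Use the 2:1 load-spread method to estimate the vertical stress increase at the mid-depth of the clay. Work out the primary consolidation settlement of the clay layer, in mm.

S_c ≈ 37.9 mm

Mid-depth of clay below the footing base: z = 1.6 + 3.9/2 = 3.55 m.
Stress increase at mid-clay by the 2:1 spreading method:
Δσ = qB/(B+z) = 236×2.8/(2.8+3.55) = 104.06 kPa
Final effective stress: σ'_f = 77.7 + 104.06 = 181.76 kPa.
σ'_f = 181.76 ≤ σ'_p = 263 kPa, so the clay remains overconsolidated and only the recompression index applies:
S_c = C_r·H/(1+e₀)·log₁₀(σ'_f/σ'_0) = 0.059×3.9/2.24×log₁₀(181.76/77.7)
    = 0.10272 × 0.36908 = 0.03791 m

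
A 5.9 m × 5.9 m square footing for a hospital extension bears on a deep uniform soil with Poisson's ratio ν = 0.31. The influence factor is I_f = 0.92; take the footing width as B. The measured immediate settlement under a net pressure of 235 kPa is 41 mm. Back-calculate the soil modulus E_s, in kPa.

S_e = q·B·(1−ν²)/E_s · I_f  ⇒  E_s = q·B·(1−ν²)·I_f / S_e.
E_s = 235 × 5.9 × 0.9039 × 0.92 / 0.041 = 28120 kPa

E_s ≈ 28100 kPa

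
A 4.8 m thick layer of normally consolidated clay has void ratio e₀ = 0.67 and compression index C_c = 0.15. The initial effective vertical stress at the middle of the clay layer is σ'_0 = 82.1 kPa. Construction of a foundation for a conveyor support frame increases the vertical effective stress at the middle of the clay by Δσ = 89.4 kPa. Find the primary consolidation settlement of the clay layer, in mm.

S_c ≈ 138 mm

Final effective stress: σ'_f = σ'_0 + Δσ = 82.1 + 89.4 = 171.5 kPa.
Normally consolidated clay, so the full stress increment lies on the virgin compression line:
S_c = C_c·H/(1+e₀)·log₁₀(σ'_f/σ'_0) = 0.15×4.8/(1+0.67)×log₁₀(171.5/82.1)
    = 0.43114 × 0.31992 = 0.1379 m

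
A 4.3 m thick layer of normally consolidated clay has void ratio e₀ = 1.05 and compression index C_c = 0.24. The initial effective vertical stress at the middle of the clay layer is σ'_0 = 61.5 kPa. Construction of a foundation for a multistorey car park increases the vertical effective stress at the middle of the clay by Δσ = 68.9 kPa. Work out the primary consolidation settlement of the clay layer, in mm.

S_c ≈ 164 mm

Final effective stress: σ'_f = σ'_0 + Δσ = 61.5 + 68.9 = 130.4 kPa.
Normally consolidated clay, so the full stress increment lies on the virgin compression line:
S_c = C_c·H/(1+e₀)·log₁₀(σ'_f/σ'_0) = 0.24×4.3/(1+1.05)×log₁₀(130.4/61.5)
    = 0.50341 × 0.3264 = 0.1643 m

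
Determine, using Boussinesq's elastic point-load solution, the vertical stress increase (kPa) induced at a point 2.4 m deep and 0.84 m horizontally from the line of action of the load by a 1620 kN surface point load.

Δσ_z ≈ 101 kPa

Boussinesq vertical stress below a point load on an elastic half-space:
Δσ_z = 3P/(2πz²) · [1 + (r/z)²]^(−5/2)
r/z = 0.84/2.4 = 0.35; [1+(r/z)²]^(−5/2) = 0.74909.
Δσ_z = 3×1620/(2π×2.4²) × 0.74909 = 134.29 × 0.74909 = 100.6 kPa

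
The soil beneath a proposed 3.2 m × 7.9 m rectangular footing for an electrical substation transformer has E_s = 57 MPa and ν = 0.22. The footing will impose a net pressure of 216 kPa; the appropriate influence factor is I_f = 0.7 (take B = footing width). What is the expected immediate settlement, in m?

S_e ≈ 0.00808 m

Immediate (elastic) settlement: S_e = q·B·(1−ν²)/E_s · I_f.
E_s = 57 MPa = 57000 kPa.
S_e = 216 × 3.2 × (1 − 0.22²) / 57000 × 0.7
    = 216 × 3.2 × 0.9516 / 57000 × 0.7
    = 0.008078 m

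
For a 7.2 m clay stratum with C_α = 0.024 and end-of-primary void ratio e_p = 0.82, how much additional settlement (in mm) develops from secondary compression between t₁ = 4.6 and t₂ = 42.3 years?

Secondary compression: S_s = C_α·H/(1+e_p)·log₁₀(t₂/t₁)
S_s = 0.024×7.2/(1+0.82)×log₁₀(42.3/4.6)
    = 0.09495 × 0.9636 = 0.09149 m

S_s ≈ 91.5 mm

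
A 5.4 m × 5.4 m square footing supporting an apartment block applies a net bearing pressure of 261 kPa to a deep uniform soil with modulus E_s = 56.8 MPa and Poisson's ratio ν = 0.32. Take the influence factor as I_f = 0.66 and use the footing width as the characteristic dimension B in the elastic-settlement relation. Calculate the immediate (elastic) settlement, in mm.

Immediate (elastic) settlement: S_e = q·B·(1−ν²)/E_s · I_f.
E_s = 56.8 MPa = 56800 kPa.
S_e = 261 × 5.4 × (1 − 0.32²) / 56800 × 0.66
    = 261 × 5.4 × 0.8976 / 56800 × 0.66
    = 0.0147 m = 14.7 mm

S_e ≈ 14.7 mm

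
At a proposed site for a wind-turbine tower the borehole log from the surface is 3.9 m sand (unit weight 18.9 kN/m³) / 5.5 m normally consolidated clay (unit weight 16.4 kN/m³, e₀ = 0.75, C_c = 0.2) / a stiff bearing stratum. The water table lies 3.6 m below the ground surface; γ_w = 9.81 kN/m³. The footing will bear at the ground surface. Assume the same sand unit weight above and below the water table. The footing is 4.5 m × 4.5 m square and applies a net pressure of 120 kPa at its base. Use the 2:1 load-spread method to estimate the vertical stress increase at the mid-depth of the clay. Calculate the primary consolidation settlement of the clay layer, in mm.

S_c ≈ 54.3 mm

Mid-depth of clay below the ground surface: z = 3.9 + 5.5/2 = 6.65 m.
Total vertical stress at mid-clay: σ_v = 18.9×3.9 + 16.4×2.75 = 118.81 kPa.
Pore pressure: u = 9.81×(6.65 − 3.6) = 29.921 kPa.
Initial effective stress: σ'_0 = σ_v − u = 118.81 − 29.921 = 88.889 kPa.
Stress increase at mid-clay by the 2:1 spreading method:
Δσ = qBL/((B+z)(L+z)) = 120×4.5×4.5/((4.5+6.65)(4.5+6.65)) = 19.546 kPa
Final effective stress: σ'_f = σ'_0 + Δσ = 88.889 + 19.546 = 108.44 kPa.
Normally consolidated clay, so the full stress increment lies on the virgin compression line:
S_c = C_c·H/(1+e₀)·log₁₀(σ'_f/σ'_0) = 0.2×5.5/(1+0.75)×log₁₀(108.44/88.889)
    = 0.62857 × 0.086341 = 0.05427 m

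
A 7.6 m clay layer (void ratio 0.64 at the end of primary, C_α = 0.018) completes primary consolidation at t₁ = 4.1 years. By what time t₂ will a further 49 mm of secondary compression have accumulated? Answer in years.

S_s = C_α·H/(1+e_p)·log₁₀(t₂/t₁) ⇒ log₁₀(t₂/t₁) = S_s·(1+e_p)/(C_α·H).
log₁₀(t₂/t₁) = 0.049 × (1+0.64) / (0.018×7.6) = 0.5874
t₂ = t₁ × 10^0.5874 = 4.1 × 3.867 = 15.86 years

t₂ ≈ 15.9 years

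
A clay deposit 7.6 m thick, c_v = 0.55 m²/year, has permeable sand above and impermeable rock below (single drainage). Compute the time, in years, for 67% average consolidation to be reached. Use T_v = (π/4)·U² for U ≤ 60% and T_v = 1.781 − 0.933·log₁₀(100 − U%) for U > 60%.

t ≈ 38.3 years

Drainage path length: H_d = H = 7.6 m (single drainage).
U > 60%: T_v = 1.781 − 0.933·log₁₀(100 − 67) = 0.36423.
t = T_v·H_d²/c_v = 0.36423×7.6²/0.55 = 38.25 years.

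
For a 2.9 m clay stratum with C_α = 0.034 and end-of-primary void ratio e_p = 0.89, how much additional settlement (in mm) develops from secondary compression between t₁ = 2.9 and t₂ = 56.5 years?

S_s ≈ 67.3 mm

Secondary compression: S_s = C_α·H/(1+e_p)·log₁₀(t₂/t₁)
S_s = 0.034×2.9/(1+0.89)×log₁₀(56.5/2.9)
    = 0.05217 × 1.29 = 0.06728 m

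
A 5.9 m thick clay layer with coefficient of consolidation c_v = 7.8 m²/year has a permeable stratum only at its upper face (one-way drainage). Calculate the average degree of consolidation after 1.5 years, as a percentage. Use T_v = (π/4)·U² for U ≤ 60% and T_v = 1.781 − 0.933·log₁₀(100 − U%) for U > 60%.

U ≈ 64.6 %

Drainage path length: H_d = H = 5.9 m (single drainage).
T_v = c_v·t/H_d² = 7.8×1.5/5.9² = 0.33611.
T_v = 0.33611 corresponds to the U > 60% branch:
U = 1 − 10^((1.781 − T_v)/0.933)/100 = 0.6463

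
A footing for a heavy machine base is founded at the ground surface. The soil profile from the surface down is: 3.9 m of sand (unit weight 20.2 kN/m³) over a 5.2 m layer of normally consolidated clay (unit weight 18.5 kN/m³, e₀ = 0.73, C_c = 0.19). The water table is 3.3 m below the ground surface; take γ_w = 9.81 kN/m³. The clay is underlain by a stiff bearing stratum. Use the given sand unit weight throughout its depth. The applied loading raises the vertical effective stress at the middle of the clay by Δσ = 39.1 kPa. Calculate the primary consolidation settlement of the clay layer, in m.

Mid-depth of clay below the ground surface: z = 3.9 + 5.2/2 = 6.5 m.
Total vertical stress at mid-clay: σ_v = 20.2×3.9 + 18.5×2.6 = 126.88 kPa.
Pore pressure: u = 9.81×(6.5 − 3.3) = 31.392 kPa.
Initial effective stress: σ'_0 = σ_v − u = 126.88 − 31.392 = 95.488 kPa.
Final effective stress: σ'_f = σ'_0 + Δσ = 95.488 + 39.1 = 134.59 kPa.
Normally consolidated clay, so the full stress increment lies on the virgin compression line:
S_c = C_c·H/(1+e₀)·log₁₀(σ'_f/σ'_0) = 0.19×5.2/(1+0.73)×log₁₀(134.59/95.488)
    = 0.5711 × 0.14906 = 0.08513 m

S_c ≈ 0.0851 m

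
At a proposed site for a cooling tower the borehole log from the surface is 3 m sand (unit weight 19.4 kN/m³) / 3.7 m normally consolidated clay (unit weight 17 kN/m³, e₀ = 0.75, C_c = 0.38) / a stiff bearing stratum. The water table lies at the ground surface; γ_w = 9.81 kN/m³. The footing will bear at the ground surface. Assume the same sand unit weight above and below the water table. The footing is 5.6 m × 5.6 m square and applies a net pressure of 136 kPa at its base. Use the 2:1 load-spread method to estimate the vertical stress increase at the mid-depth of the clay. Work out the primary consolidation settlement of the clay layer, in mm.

Mid-depth of clay below the ground surface: z = 3 + 3.7/2 = 4.85 m.
Total vertical stress at mid-clay: σ_v = 19.4×3 + 17×1.85 = 89.65 kPa.
Pore pressure: u = 9.81×(4.85 − 0) = 47.578 kPa.
Initial effective stress: σ'_0 = σ_v − u = 89.65 − 47.578 = 42.072 kPa.
Stress increase at mid-clay by the 2:1 spreading method:
Δσ = qBL/((B+z)(L+z)) = 136×5.6×5.6/((5.6+4.85)(5.6+4.85)) = 39.056 kPa
Final effective stress: σ'_f = σ'_0 + Δσ = 42.072 + 39.056 = 81.128 kPa.
Normally consolidated clay, so the full stress increment lies on the virgin compression line:
S_c = C_c·H/(1+e₀)·log₁₀(σ'_f/σ'_0) = 0.38×3.7/(1+0.75)×log₁₀(81.128/42.072)
    = 0.80343 × 0.28518 = 0.2291 m

S_c ≈ 229 mm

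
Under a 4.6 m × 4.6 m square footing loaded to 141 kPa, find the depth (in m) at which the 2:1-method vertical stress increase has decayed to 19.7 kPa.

z ≈ 7.71 m

2:1 spreading — at depth z the loaded area has grown by z in each plan dimension:
qB²/(B+z)² = Δσ_z ⇒ z = B(√(q/Δσ_z) − 1) = 4.6×(√(141/19.7) − 1) = 7.706 m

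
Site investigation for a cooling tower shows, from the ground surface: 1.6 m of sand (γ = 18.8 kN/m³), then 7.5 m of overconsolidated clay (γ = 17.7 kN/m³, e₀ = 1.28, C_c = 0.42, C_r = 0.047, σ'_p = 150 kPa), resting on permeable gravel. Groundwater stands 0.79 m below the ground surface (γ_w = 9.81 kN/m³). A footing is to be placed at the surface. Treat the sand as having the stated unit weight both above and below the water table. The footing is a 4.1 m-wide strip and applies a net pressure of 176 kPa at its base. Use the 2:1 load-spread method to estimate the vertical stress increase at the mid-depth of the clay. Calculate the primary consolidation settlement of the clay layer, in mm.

Mid-depth of clay below the ground surface: z = 1.6 + 7.5/2 = 5.35 m.
Total vertical stress at mid-clay: σ_v = 18.8×1.6 + 17.7×3.75 = 96.455 kPa.
Pore pressure: u = 9.81×(5.35 − 0.79) = 44.734 kPa.
Initial effective stress: σ'_0 = σ_v − u = 96.455 − 44.734 = 51.721 kPa.
Stress increase at mid-clay by the 2:1 spreading method:
Δσ = qB/(B+z) = 176×4.1/(4.1+5.35) = 76.36 kPa
Final effective stress: σ'_f = 51.721 + 76.36 = 128.08 kPa.
σ'_f = 128.08 ≤ σ'_p = 150 kPa, so the clay remains overconsolidated and only the recompression index applies:
S_c = C_r·H/(1+e₀)·log₁₀(σ'_f/σ'_0) = 0.047×7.5/2.28×log₁₀(128.08/51.721)
    = 0.15461 × 0.39381 = 0.06089 m

S_c ≈ 60.9 mm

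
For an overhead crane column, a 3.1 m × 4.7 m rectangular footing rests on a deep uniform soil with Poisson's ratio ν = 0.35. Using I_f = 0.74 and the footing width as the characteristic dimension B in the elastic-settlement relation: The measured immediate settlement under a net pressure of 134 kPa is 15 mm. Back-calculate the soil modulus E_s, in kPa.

E_s ≈ 18000 kPa

S_e = q·B·(1−ν²)/E_s · I_f  ⇒  E_s = q·B·(1−ν²)·I_f / S_e.
E_s = 134 × 3.1 × 0.8775 × 0.74 / 0.015 = 17980 kPa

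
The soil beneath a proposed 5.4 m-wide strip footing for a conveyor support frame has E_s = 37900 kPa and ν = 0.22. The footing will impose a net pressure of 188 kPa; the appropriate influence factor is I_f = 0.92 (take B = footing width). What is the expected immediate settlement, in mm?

S_e ≈ 23.5 mm

Immediate (elastic) settlement: S_e = q·B·(1−ν²)/E_s · I_f.
S_e = 188 × 5.4 × (1 − 0.22²) / 37900 × 0.92
    = 188 × 5.4 × 0.9516 / 37900 × 0.92
    = 0.02345 m = 23.45 mm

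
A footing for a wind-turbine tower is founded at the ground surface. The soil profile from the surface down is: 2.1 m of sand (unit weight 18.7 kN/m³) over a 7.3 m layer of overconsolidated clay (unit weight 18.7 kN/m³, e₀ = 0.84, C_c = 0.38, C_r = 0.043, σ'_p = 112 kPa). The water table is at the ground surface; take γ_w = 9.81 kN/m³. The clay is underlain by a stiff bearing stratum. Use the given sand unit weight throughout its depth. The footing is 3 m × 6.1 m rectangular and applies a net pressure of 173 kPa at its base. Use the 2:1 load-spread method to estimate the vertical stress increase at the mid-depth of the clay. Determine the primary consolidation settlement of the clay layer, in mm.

Mid-depth of clay below the ground surface: z = 2.1 + 7.3/2 = 5.75 m.
Total vertical stress at mid-clay: σ_v = 18.7×2.1 + 18.7×3.65 = 107.53 kPa.
Pore pressure: u = 9.81×(5.75 − 0) = 56.408 kPa.
Initial effective stress: σ'_0 = σ_v − u = 107.53 − 56.408 = 51.122 kPa.
Stress increase at mid-clay by the 2:1 spreading method:
Δσ = qBL/((B+z)(L+z)) = 173×3×6.1/((3+5.75)(6.1+5.75)) = 30.533 kPa
Final effective stress: σ'_f = 51.122 + 30.533 = 81.655 kPa.
σ'_f = 81.655 ≤ σ'_p = 112 kPa, so the clay remains overconsolidated and only the recompression index applies:
S_c = C_r·H/(1+e₀)·log₁₀(σ'_f/σ'_0) = 0.043×7.3/1.84×log₁₀(81.655/51.122)
    = 0.1706 × 0.20337 = 0.03469 m

S_c ≈ 34.7 mm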